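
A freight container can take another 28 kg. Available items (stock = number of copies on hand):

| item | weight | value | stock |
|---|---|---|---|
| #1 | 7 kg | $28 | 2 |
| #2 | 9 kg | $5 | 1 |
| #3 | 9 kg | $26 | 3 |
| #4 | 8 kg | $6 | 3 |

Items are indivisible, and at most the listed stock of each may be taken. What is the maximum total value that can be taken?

Best selections within weight 28 and stock limits:
- 2×#1 + 1×#3: weight 23, value 82
- 1×#1 + 2×#3: weight 25, value 80
- 3×#3: weight 27, value 78
Best: $82.

$82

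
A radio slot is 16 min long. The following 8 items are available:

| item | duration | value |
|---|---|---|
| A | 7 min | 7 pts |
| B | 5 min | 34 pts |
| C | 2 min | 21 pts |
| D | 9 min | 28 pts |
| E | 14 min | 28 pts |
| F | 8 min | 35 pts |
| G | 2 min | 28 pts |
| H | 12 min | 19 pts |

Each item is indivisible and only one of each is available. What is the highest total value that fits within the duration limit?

This is a 0/1 knapsack; check combinations near the capacity.
- B+F+G: duration 5+8+2=15, value 34+35+28=97
- B+C+F: duration 5+2+8=15, value 34+21+35=90
- A+B+C+G: duration 7+5+2+2=16, value 7+34+21+28=90
- B+D+G: duration 5+9+2=16, value 34+28+28=90
- C+F+G: duration 2+8+2=12, value 21+35+28=84
Best: 97 pts.

97 pts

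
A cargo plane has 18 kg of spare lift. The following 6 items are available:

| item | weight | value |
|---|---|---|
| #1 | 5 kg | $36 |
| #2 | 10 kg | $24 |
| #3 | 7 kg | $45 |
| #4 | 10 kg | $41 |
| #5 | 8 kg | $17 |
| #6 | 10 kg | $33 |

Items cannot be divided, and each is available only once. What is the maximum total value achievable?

Check high-value combinations within 18 kg:
- #3+#4: weight 7+10=17, value 45+41=86
- #1+#3: weight 5+7=12, value 36+45=81
- #3+#6: weight 7+10=17, value 45+33=78
Best: $86.

$86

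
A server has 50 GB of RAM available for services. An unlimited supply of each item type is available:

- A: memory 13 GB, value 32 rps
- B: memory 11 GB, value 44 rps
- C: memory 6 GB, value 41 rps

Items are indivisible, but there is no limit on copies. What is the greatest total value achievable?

328 rps

Best value-per-unit is C at 41/6, and filling with it alone uses memory 8×6=48. No mix of the others beats 8×41 = 328.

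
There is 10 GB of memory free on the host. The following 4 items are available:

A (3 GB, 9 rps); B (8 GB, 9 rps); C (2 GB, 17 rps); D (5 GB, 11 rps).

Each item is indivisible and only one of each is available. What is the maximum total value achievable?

37 rps

This is a 0/1 knapsack; check combinations near the capacity.
- A+C+D: memory 3+2+5=10, value 9+17+11=37
- C+D: memory 2+5=7, value 17+11=28
- A+C: memory 3+2=5, value 9+17=26
Best: 37 rps.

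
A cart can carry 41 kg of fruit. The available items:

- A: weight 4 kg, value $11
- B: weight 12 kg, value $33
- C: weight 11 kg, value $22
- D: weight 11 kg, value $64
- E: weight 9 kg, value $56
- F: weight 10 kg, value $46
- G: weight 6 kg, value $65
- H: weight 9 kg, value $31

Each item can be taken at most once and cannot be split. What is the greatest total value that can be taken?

Check high-value combinations within 41 kg:
- A+D+E+F+G: weight 4+11+9+10+6=40, value 11+64+56+46+65=242
- D+E+F+G: weight 11+9+10+6=36, value 64+56+46+65=231
- A+D+E+G+H: weight 4+11+9+6+9=39, value 11+64+56+65+31=227
- B+D+E+G: weight 12+11+9+6=38, value 33+64+56+65=218
Best: $242.

$242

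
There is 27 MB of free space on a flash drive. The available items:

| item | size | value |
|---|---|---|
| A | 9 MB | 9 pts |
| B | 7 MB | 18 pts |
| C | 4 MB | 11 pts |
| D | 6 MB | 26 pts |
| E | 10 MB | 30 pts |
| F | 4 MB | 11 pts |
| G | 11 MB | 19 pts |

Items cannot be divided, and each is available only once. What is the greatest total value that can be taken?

85 pts

Check high-value combinations within 27 MB:
- B+C+D+E: size 7+4+6+10=27, value 18+11+26+30=85
- B+D+E+F: size 7+6+10+4=27, value 18+26+30+11=85
- C+D+E+F: size 4+6+10+4=24, value 11+26+30+11=78
Best: 85 pts.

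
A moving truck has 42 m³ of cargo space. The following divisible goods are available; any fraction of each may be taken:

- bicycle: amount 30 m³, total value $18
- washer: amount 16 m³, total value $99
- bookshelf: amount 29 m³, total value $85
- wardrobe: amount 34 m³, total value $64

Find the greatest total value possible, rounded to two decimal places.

175.21

Take in order of value per unit:
- washer (99/16 per unit): all 16 → value 99, running total 99.00
- bookshelf (85/29 per unit): 26 of 29 → value 26×85/29 = 76.2069, running total 175.21
Total 175.21.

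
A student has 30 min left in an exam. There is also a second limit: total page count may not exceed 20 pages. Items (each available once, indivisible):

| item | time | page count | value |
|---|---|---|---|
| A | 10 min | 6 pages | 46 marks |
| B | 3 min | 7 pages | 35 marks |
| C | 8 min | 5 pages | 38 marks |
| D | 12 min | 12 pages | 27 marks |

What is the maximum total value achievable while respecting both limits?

119 marks

Feasible sets respecting both limits:
- A+B+C: time 21, page count 18, value 119
- A+C: time 18, page count 11, value 84
- A+B: time 13, page count 13, value 81
- B+C: time 11, page count 12, value 73
Best: 119 marks.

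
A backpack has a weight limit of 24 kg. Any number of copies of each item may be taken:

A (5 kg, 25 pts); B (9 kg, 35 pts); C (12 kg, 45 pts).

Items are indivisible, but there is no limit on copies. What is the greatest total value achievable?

Best value-per-unit is A at 25/5; filling with it alone gives 4×25 = 100.
Optimal mix: 3×A + 1×B → weight 24, value 110.

110 pts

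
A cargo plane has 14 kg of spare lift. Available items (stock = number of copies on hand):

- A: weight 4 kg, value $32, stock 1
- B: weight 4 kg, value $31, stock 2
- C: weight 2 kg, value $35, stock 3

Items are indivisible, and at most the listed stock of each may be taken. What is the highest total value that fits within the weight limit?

Best selections within weight 14 and stock limits:
- 1×A + 1×B + 3×C: weight 14, value 168
- 2×B + 3×C: weight 14, value 167
- 1×A + 3×C: weight 10, value 137
- 1×B + 3×C: weight 10, value 136
Best: $168.

$168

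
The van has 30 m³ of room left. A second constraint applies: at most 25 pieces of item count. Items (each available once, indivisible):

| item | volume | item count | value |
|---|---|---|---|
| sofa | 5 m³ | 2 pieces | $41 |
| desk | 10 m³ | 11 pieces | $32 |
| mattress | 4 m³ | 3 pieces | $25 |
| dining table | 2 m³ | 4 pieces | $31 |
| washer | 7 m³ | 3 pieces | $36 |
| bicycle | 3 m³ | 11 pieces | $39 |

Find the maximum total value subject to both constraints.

$172

Feasible sets respecting both limits:
- sofa+mattress+dining table+washer+bicycle: volume 21, item count 23, value 172
- sofa+desk+mattress+dining table+washer: volume 28, item count 23, value 165
- sofa+dining table+washer+bicycle: volume 17, item count 20, value 147
Best: $172.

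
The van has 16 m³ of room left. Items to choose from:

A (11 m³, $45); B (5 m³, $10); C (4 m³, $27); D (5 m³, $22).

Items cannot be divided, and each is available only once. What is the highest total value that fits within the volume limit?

Check high-value combinations within 16 m³:
- A+C: volume 11+4=15, value 45+27=72
- A+D: volume 11+5=16, value 45+22=67
- B+C+D: volume 5+4+5=14, value 10+27+22=59
Best: $72.

$72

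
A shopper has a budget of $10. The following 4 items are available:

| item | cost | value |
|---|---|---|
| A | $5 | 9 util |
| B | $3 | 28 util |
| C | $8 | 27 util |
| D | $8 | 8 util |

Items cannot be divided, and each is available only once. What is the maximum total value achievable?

Check high-value combinations within $10:
- A+B: cost 5+3=8, value 9+28=37
- B: cost 3, value 28
- C: cost 8, value 27
- A: cost 5, value 9
Best: 37 util.

37 util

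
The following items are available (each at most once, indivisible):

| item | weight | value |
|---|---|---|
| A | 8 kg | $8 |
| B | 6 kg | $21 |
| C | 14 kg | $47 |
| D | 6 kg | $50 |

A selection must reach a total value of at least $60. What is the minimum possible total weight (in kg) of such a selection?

Subsets with value ≥ 60, sorted by total weight:
- B+D: weight 12, value 71
- C+D: weight 20, value 97
Minimum weight: 12 kg.

12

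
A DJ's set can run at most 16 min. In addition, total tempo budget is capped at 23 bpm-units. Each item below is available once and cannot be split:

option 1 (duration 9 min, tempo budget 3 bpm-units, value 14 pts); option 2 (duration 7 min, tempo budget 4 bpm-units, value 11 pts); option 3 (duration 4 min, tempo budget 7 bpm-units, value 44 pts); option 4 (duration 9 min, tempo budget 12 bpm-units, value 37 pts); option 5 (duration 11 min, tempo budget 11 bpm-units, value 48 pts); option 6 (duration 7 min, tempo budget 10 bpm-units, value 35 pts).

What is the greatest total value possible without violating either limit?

92 pts

Feasible sets respecting both limits:
- option 3+option 5: duration 15, tempo budget 18, value 92
- option 3+option 4: duration 13, tempo budget 19, value 81
- option 3+option 6: duration 11, tempo budget 17, value 79
Best: 92 pts.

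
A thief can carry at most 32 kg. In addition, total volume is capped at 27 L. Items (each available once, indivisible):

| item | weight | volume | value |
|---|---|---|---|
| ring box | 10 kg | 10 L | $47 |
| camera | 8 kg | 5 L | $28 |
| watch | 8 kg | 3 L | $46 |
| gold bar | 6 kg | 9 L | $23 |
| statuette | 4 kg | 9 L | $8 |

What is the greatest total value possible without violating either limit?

$144

Feasible sets respecting both limits:
- ring box+camera+watch+gold bar: weight 32, volume 27, value 144
- ring box+camera+watch+statuette: weight 30, volume 27, value 129
- ring box+camera+watch: weight 26, volume 18, value 121
- ring box+watch+gold bar: weight 24, volume 22, value 116
Best: $144.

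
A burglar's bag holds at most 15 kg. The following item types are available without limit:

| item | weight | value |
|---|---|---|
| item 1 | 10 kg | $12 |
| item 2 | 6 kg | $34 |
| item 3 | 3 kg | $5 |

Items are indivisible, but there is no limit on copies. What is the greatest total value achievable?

Best value-per-unit is item 2 at 34/6; filling with it alone gives 2×34 = 68.
Optimal mix: 2×item 2 + 1×item 3 → weight 15, value 73.

$73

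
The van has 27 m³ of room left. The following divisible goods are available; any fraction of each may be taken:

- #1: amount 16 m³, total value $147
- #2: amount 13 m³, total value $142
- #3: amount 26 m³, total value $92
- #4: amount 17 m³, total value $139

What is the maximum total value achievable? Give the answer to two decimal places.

270.63

Take in order of value per unit:
- #2 (142/13 per unit): all 13 → value 142, running total 142.00
- #1 (147/16 per unit): 14 of 16 → value 14×147/16 = 128.6250, running total 270.63
Total 270.63.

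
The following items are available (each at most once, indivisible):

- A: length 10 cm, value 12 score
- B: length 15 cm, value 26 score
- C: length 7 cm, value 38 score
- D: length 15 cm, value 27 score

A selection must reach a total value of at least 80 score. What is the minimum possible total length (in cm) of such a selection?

Subsets with value ≥ 80, sorted by total length:
- B+C+D: length 37, value 91
- A+B+C+D: length 47, value 103
Minimum length: 37 cm.

37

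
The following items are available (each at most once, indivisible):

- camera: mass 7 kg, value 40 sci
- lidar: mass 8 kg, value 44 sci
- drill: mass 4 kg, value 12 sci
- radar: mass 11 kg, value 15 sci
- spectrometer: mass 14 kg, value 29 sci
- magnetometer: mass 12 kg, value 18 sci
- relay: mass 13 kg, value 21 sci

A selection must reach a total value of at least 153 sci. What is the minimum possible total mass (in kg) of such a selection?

Subsets with value ≥ 153, sorted by total mass:
- camera+lidar+drill+radar+spectrometer+magnetometer: mass 56, value 158
- camera+lidar+drill+radar+spectrometer+relay: mass 57, value 161
- camera+lidar+drill+spectrometer+magnetometer+relay: mass 58, value 164
Minimum mass: 56 kg.

56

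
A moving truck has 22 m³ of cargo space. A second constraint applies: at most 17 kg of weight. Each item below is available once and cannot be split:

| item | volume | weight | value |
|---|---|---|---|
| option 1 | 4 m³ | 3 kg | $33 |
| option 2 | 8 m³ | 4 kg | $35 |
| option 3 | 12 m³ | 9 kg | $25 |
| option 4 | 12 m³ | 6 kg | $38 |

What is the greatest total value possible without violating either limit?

$73

Feasible sets respecting both limits:
- option 2+option 4: volume 20, weight 10, value 73
- option 1+option 4: volume 16, weight 9, value 71
- option 1+option 2: volume 12, weight 7, value 68
- option 2+option 3: volume 20, weight 13, value 60
Best: $73.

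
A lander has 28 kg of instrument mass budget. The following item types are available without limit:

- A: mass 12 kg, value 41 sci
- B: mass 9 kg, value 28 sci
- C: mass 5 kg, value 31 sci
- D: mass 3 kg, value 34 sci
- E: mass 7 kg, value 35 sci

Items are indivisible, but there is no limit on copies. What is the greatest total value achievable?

Best value-per-unit is D at 34/3, and filling with it alone uses mass 9×3=27. No mix of the others beats 9×34 = 306.

306 sci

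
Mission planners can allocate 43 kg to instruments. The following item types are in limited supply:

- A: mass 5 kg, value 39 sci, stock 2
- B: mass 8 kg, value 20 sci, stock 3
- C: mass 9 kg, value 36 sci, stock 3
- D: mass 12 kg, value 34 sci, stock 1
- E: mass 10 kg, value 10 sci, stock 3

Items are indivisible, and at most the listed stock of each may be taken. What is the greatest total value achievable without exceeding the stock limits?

Top feasible selections:
- 2×A + 3×C: mass 37, value 186
- 2×A + 2×C + 1×D: mass 40, value 184
- 2×A + 3×B + 1×C: mass 43, value 174
Best: 186 sci.

186 sci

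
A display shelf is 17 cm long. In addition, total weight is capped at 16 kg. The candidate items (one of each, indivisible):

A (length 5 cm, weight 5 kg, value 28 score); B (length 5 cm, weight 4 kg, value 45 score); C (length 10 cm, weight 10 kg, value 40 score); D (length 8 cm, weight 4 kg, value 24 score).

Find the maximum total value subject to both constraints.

Feasible sets respecting both limits:
- B+C: length 15, weight 14, value 85
- A+B: length 10, weight 9, value 73
- B+D: length 13, weight 8, value 69
Best: 85 score.

85 score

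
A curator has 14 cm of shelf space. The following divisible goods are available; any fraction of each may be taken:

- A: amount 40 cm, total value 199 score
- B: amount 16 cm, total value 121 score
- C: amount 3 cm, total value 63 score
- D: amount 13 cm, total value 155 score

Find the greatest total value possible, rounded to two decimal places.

Take in order of value per unit:
- C (63/3 per unit): all 3 → value 63, running total 63.00
- D (155/13 per unit): 11 of 13 → value 11×155/13 = 131.1538, running total 194.15
Total 194.15.

194.15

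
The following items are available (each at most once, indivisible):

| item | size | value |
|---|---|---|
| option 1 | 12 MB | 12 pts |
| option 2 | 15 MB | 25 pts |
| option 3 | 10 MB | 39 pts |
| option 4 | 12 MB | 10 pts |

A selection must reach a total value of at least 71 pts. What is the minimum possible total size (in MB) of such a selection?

37

Subsets with value ≥ 71, sorted by total size:
- option 1+option 2+option 3: size 37, value 76
- option 2+option 3+option 4: size 37, value 74
Minimum size: 37 MB.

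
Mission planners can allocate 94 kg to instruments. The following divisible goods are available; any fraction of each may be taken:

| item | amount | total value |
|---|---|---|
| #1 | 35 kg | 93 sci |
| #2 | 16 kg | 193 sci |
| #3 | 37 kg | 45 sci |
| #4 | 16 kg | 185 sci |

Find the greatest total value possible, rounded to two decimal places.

Take in order of value per unit:
- #2 (193/16 per unit): all 16 → value 193, running total 193.00
- #4 (185/16 per unit): all 16 → value 185, running total 378.00
- #1 (93/35 per unit): all 35 → value 93, running total 471.00
- #3 (45/37 per unit): 27 of 37 → value 27×45/37 = 32.8378, running total 503.84
Total 503.84.

503.84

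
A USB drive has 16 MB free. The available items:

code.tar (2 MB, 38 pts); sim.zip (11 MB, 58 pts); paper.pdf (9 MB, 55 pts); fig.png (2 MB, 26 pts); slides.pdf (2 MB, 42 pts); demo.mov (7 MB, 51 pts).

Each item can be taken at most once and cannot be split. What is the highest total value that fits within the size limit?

Check high-value combinations within 16 MB:
- code.tar+paper.pdf+fig.png+slides.pdf: size 2+9+2+2=15, value 38+55+26+42=161
- code.tar+fig.png+slides.pdf+demo.mov: size 2+2+2+7=13, value 38+26+42+51=157
- code.tar+sim.zip+slides.pdf: size 2+11+2=15, value 38+58+42=138
- code.tar+paper.pdf+slides.pdf: size 2+9+2=13, value 38+55+42=135
- code.tar+slides.pdf+demo.mov: size 2+2+7=11, value 38+42+51=131
Best: 161 pts.

161 pts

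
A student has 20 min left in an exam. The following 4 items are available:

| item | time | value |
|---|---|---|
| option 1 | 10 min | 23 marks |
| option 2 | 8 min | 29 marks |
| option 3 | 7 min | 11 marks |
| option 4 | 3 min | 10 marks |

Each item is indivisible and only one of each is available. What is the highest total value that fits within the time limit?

52 marks

Check high-value combinations within 20 min:
- option 1+option 2: time 10+8=18, value 23+29=52
- option 2+option 3+option 4: time 8+7+3=18, value 29+11+10=50
- option 1+option 3+option 4: time 10+7+3=20, value 23+11+10=44
Best: 52 marks.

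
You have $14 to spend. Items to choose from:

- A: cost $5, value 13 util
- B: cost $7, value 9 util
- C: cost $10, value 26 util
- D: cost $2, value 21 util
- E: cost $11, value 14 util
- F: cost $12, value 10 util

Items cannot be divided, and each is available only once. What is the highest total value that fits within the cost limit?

This is a 0/1 knapsack; check combinations near the capacity.
- C+D: cost 10+2=12, value 26+21=47
- A+B+D: cost 5+7+2=14, value 13+9+21=43
- D+E: cost 2+11=13, value 21+14=35
- A+D: cost 5+2=7, value 13+21=34
Best: 47 util.

47 util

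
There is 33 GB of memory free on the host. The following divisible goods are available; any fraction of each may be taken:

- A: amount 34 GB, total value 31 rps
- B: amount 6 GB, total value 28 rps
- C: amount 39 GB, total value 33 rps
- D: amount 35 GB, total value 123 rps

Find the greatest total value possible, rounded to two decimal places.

Take in order of value per unit:
- B (28/6 per unit): all 6 → value 28, running total 28.00
- D (123/35 per unit): 27 of 35 → value 27×123/35 = 94.8857, running total 122.89
Total 122.89.

122.89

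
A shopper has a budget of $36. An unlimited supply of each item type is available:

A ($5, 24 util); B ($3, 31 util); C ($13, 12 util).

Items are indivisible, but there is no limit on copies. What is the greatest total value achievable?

372 util

Best value-per-unit is B at 31/3, and filling with it alone uses cost 12×3=36. No mix of the others beats 12×31 = 372.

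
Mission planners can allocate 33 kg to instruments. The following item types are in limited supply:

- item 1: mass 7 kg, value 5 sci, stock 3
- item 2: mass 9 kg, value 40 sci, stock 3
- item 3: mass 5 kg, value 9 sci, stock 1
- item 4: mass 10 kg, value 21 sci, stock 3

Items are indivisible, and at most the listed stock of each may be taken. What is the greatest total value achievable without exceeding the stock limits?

129 sci

Top feasible selections:
- 3×item 2 + 1×item 3: mass 32, value 129
- 3×item 2: mass 27, value 120
- 2×item 2 + 1×item 3 + 1×item 4: mass 33, value 110
- 2×item 2 + 1×item 4: mass 28, value 101
Best: 129 sci.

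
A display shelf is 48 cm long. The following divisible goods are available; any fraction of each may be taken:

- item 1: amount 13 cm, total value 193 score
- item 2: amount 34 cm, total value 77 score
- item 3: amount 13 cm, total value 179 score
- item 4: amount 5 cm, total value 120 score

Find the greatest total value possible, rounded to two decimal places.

530.50

Take in order of value per unit:
- item 4 (120/5 per unit): all 5 → value 120, running total 120.00
- item 1 (193/13 per unit): all 13 → value 193, running total 313.00
- item 3 (179/13 per unit): all 13 → value 179, running total 492.00
- item 2 (77/34 per unit): 17 of 34 → value 17×77/34 = 38.5000, running total 530.50
Total 530.50.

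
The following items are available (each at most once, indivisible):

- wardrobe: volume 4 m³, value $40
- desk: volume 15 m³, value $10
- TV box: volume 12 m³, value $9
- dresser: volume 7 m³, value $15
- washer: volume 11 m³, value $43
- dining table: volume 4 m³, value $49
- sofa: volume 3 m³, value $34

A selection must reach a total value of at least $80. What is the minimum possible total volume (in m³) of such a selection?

7

Subsets with value ≥ 80, sorted by total volume:
- dining table+sofa: volume 7, value 83
- wardrobe+dining table: volume 8, value 89
- wardrobe+dining table+sofa: volume 11, value 123
Minimum volume: 7 m³.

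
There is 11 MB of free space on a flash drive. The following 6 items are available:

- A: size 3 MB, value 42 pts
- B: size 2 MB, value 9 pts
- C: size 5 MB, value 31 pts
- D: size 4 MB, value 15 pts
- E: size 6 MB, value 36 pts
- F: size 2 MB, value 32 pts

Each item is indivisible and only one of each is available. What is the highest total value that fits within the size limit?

110 pts

Check high-value combinations within 11 MB:
- A+E+F: size 3+6+2=11, value 42+36+32=110
- A+C+F: size 3+5+2=10, value 42+31+32=105
- A+B+D+F: size 3+2+4+2=11, value 42+9+15+32=98
- A+D+F: size 3+4+2=9, value 42+15+32=89
Best: 110 pts.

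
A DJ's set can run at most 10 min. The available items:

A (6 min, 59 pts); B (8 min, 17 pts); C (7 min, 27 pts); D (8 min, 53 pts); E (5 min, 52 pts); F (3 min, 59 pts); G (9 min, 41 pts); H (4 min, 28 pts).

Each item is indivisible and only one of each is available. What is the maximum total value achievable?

118 pts

This is a 0/1 knapsack; check combinations near the capacity.
- A+F: duration 6+3=9, value 59+59=118
- E+F: duration 5+3=8, value 52+59=111
- F+H: duration 3+4=7, value 59+28=87
- A+H: duration 6+4=10, value 59+28=87
Best: 118 pts.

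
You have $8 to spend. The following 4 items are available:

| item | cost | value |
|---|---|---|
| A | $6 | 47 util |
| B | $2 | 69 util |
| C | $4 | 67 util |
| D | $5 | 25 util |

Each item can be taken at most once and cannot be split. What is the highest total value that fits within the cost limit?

136 util

This is a 0/1 knapsack; check combinations near the capacity.
- B+C: cost 2+4=6, value 69+67=136
- A+B: cost 6+2=8, value 47+69=116
- B+D: cost 2+5=7, value 69+25=94
- B: cost 2, value 69
Best: 136 util.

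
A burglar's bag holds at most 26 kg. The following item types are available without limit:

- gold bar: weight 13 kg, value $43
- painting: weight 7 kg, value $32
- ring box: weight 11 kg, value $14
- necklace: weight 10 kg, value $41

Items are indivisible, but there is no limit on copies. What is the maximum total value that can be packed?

Best value-per-unit is painting at 32/7; filling with it alone gives 3×32 = 96.
Optimal mix: 2×painting + 1×necklace → weight 24, value 105.

$105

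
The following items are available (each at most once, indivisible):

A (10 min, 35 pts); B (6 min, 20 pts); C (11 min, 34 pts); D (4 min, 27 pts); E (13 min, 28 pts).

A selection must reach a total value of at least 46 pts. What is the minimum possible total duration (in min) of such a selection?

10

Subsets with value ≥ 46, sorted by total duration:
- B+D: duration 10, value 47
- A+D: duration 14, value 62
- C+D: duration 15, value 61
Minimum duration: 10 min.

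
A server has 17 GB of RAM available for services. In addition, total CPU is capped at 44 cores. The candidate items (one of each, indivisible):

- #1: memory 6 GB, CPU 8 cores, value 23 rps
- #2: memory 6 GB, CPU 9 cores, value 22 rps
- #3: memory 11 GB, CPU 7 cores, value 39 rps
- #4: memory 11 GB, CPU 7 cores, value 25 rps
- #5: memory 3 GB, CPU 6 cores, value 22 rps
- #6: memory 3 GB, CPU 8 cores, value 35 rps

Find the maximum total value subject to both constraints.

96 rps

Feasible sets respecting both limits:
- #3+#5+#6: memory 17, CPU 21, value 96
- #4+#5+#6: memory 17, CPU 21, value 82
- #1+#2+#6: memory 15, CPU 25, value 80
Best: 96 rps.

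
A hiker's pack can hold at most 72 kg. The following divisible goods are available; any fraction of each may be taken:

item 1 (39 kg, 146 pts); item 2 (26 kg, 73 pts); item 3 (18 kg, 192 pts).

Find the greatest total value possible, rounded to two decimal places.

380.12

Take in order of value per unit:
- item 3 (192/18 per unit): all 18 → value 192, running total 192.00
- item 1 (146/39 per unit): all 39 → value 146, running total 338.00
- item 2 (73/26 per unit): 15 of 26 → value 15×73/26 = 42.1154, running total 380.12
Total 380.12.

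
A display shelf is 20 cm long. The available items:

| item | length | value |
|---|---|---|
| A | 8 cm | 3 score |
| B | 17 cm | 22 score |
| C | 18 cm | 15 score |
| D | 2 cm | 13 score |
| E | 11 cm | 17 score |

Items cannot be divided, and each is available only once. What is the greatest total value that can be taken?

35 score

This is a 0/1 knapsack; check combinations near the capacity.
- B+D: length 17+2=19, value 22+13=35
- D+E: length 2+11=13, value 13+17=30
- C+D: length 18+2=20, value 15+13=28
Best: 35 score.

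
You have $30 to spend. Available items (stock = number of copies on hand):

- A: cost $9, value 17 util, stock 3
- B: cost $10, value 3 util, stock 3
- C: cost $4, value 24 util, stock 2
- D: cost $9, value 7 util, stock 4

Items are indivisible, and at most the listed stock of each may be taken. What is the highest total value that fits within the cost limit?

82 util

Top feasible selections:
- 2×A + 2×C: cost 26, value 82
- 1×A + 2×C + 1×D: cost 26, value 72
- 1×A + 1×B + 2×C: cost 27, value 68
Best: 82 util.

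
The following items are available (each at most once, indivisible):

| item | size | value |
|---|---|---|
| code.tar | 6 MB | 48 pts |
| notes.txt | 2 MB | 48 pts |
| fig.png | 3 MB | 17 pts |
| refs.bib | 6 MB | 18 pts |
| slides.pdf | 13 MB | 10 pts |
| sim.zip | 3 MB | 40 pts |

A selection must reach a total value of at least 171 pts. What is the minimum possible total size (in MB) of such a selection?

20

Subsets with value ≥ 171, sorted by total size:
- code.tar+notes.txt+fig.png+refs.bib+sim.zip: size 20, value 171
- code.tar+notes.txt+fig.png+refs.bib+slides.pdf+sim.zip: size 33, value 181
Minimum size: 20 MB.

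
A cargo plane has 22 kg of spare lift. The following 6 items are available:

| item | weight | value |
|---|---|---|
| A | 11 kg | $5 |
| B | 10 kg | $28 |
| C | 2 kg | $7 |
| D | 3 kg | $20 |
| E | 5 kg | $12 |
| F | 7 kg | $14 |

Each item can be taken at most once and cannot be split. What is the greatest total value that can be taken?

Check high-value combinations within 22 kg:
- B+C+D+F: weight 10+2+3+7=22, value 28+7+20+14=69
- B+C+D+E: weight 10+2+3+5=20, value 28+7+20+12=67
- B+D+F: weight 10+3+7=20, value 28+20+14=62
- B+D+E: weight 10+3+5=18, value 28+20+12=60
Best: $69.

$69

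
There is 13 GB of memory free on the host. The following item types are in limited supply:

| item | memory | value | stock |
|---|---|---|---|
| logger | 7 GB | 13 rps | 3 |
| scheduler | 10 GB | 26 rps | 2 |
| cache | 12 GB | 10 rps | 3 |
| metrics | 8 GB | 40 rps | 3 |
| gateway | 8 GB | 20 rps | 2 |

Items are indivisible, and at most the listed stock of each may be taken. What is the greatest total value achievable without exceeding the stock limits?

Best selections within memory 13 and stock limits:
- 1×metrics: memory 8, value 40
- 1×scheduler: memory 10, value 26
Best: 40 rps.

40 rps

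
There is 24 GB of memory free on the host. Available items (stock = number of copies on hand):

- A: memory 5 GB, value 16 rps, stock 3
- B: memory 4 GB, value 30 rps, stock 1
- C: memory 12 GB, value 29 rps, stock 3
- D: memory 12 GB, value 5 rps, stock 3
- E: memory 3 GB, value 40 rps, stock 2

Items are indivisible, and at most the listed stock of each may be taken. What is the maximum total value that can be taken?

Best selections within memory 24 and stock limits:
- 2×A + 1×B + 2×E: memory 20, value 142
- 1×B + 1×C + 2×E: memory 22, value 139
- 3×A + 2×E: memory 21, value 128
Best: 142 rps.

142 rps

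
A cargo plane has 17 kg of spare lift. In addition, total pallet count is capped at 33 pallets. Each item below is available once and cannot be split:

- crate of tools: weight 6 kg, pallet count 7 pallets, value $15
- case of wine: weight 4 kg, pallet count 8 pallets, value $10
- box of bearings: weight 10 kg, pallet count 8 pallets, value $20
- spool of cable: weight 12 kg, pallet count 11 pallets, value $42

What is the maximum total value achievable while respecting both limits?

Feasible sets respecting both limits:
- case of wine+spool of cable: weight 16, pallet count 19, value 52
- spool of cable: weight 12, pallet count 11, value 42
- crate of tools+box of bearings: weight 16, pallet count 15, value 35
- case of wine+box of bearings: weight 14, pallet count 16, value 30
Best: $52.

$52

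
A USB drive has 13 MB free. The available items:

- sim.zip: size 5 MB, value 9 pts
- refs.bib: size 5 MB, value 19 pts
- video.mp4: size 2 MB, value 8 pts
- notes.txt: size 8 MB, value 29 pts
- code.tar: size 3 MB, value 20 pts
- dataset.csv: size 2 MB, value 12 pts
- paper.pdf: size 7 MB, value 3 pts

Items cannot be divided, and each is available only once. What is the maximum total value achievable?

61 pts

Check high-value combinations within 13 MB:
- notes.txt+code.tar+dataset.csv: size 8+3+2=13, value 29+20+12=61
- refs.bib+video.mp4+code.tar+dataset.csv: size 5+2+3+2=12, value 19+8+20+12=59
- video.mp4+notes.txt+code.tar: size 2+8+3=13, value 8+29+20=57
- refs.bib+code.tar+dataset.csv: size 5+3+2=10, value 19+20+12=51
Best: 61 pts.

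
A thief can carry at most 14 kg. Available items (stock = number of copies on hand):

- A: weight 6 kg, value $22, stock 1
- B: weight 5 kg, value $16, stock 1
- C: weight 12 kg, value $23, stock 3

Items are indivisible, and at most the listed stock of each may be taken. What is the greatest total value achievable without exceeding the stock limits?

Top feasible selections:
- 1×A + 1×B: weight 11, value 38
- 1×C: weight 12, value 23
Best: $38.

$38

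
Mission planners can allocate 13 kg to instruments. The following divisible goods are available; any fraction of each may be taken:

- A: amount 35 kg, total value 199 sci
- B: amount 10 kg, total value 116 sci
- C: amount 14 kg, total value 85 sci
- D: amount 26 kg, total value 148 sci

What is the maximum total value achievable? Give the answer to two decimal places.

Take in order of value per unit:
- B (116/10 per unit): all 10 → value 116, running total 116.00
- C (85/14 per unit): 3 of 14 → value 3×85/14 = 18.2143, running total 134.21
Total 134.21.

134.21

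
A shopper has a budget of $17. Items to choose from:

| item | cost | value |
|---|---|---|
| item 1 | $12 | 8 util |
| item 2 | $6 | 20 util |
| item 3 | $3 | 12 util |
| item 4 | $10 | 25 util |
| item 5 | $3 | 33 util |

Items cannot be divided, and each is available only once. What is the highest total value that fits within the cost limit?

Check high-value combinations within $17:
- item 3+item 4+item 5: cost 3+10+3=16, value 12+25+33=70
- item 2+item 3+item 5: cost 6+3+3=12, value 20+12+33=65
- item 4+item 5: cost 10+3=13, value 25+33=58
- item 2+item 5: cost 6+3=9, value 20+33=53
- item 3+item 5: cost 3+3=6, value 12+33=45
Best: 70 util.

70 util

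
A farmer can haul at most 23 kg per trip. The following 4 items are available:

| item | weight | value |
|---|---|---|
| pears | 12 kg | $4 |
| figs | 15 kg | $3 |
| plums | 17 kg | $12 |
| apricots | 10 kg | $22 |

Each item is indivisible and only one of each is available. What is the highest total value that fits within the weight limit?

$26

Check high-value combinations within 23 kg:
- pears+apricots: weight 12+10=22, value 4+22=26
- apricots: weight 10, value 22
- plums: weight 17, value 12
- pears: weight 12, value 4
- figs: weight 15, value 3
Best: $26.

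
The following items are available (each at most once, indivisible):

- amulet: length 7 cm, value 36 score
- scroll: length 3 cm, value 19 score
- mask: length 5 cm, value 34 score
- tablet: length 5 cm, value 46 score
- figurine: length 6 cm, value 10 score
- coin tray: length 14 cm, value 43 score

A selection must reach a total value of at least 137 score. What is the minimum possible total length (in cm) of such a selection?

Subsets with value ≥ 137, sorted by total length:
- amulet+scroll+mask+tablet+figurine: length 26, value 145
- scroll+mask+tablet+coin tray: length 27, value 142
Minimum length: 26 cm.

26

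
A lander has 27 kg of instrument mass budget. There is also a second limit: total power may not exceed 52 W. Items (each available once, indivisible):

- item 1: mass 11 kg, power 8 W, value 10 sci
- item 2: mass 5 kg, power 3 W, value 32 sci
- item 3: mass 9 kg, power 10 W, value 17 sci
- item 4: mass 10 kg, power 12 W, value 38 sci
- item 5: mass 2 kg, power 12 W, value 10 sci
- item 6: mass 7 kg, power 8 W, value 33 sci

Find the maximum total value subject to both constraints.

Feasible sets respecting both limits:
- item 2+item 4+item 5+item 6: mass 24, power 35, value 113
- item 2+item 4+item 6: mass 22, power 23, value 103
- item 2+item 3+item 4+item 5: mass 26, power 37, value 97
- item 2+item 3+item 5+item 6: mass 23, power 33, value 92
Best: 113 sci.

113 sci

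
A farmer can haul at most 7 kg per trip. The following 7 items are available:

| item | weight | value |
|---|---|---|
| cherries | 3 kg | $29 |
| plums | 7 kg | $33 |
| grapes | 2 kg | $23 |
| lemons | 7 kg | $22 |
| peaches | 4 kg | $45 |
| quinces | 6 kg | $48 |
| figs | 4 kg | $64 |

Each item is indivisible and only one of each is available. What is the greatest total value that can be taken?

$93

This is a 0/1 knapsack; check combinations near the capacity.
- cherries+figs: weight 3+4=7, value 29+64=93
- grapes+figs: weight 2+4=6, value 23+64=87
- cherries+peaches: weight 3+4=7, value 29+45=74
- grapes+peaches: weight 2+4=6, value 23+45=68
Best: $93.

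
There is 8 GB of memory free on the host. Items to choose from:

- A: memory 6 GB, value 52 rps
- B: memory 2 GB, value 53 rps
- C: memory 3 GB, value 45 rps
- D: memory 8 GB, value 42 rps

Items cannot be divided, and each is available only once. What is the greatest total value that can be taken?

105 rps

This is a 0/1 knapsack; check combinations near the capacity.
- A+B: memory 6+2=8, value 52+53=105
- B+C: memory 2+3=5, value 53+45=98
- B: memory 2, value 53
- A: memory 6, value 52
- C: memory 3, value 45
Best: 105 rps.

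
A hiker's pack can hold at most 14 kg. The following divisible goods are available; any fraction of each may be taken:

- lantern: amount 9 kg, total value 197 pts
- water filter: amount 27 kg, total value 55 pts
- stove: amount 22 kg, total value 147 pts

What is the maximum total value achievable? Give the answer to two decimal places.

230.41

Take in order of value per unit:
- lantern (197/9 per unit): all 9 → value 197, running total 197.00
- stove (147/22 per unit): 5 of 22 → value 5×147/22 = 33.4091, running total 230.41
Total 230.41.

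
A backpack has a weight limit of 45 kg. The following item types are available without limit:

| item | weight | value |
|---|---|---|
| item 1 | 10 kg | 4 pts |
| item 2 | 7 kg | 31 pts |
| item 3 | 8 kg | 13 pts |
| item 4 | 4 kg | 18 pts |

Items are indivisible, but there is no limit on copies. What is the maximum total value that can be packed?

201 pts

Best value-per-unit is item 4 at 18/4; filling with it alone gives 11×18 = 198.
Optimal mix: 3×item 2 + 6×item 4 → weight 45, value 201.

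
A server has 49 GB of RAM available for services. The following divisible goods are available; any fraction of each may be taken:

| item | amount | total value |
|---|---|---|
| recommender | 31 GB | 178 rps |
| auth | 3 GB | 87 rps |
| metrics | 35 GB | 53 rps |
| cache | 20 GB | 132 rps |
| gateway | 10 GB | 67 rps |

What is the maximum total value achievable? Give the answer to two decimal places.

Take in order of value per unit:
- auth (87/3 per unit): all 3 → value 87, running total 87.00
- gateway (67/10 per unit): all 10 → value 67, running total 154.00
- cache (132/20 per unit): all 20 → value 132, running total 286.00
- recommender (178/31 per unit): 16 of 31 → value 16×178/31 = 91.8710, running total 377.87
Total 377.87.

377.87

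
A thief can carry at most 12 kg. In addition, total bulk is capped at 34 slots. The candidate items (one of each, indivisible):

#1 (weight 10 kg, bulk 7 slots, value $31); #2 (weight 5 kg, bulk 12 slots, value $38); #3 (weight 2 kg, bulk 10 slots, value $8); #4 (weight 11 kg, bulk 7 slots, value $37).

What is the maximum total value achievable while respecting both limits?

$46

Feasible sets respecting both limits:
- #2+#3: weight 7, bulk 22, value 46
- #1+#3: weight 12, bulk 17, value 39
- #2: weight 5, bulk 12, value 38
Best: $46.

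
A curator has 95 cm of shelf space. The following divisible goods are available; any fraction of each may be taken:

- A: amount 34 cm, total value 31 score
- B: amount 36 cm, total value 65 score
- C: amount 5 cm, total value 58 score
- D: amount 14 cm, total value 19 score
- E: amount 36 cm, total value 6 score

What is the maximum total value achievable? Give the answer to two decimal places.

174.00

Take in order of value per unit:
- C (58/5 per unit): all 5 → value 58, running total 58.00
- B (65/36 per unit): all 36 → value 65, running total 123.00
- D (19/14 per unit): all 14 → value 19, running total 142.00
- A (31/34 per unit): all 34 → value 31, running total 173.00
- E (6/36 per unit): 6 of 36 → value 6×6/36 = 1.0000, running total 174.00
Total 174.00.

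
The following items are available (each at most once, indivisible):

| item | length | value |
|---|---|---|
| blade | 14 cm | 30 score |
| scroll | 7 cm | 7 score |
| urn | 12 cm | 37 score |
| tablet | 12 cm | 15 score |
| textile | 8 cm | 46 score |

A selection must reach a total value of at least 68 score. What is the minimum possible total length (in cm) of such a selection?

Subsets with value ≥ 68, sorted by total length:
- urn+textile: length 20, value 83
- blade+textile: length 22, value 76
Minimum length: 20 cm.

20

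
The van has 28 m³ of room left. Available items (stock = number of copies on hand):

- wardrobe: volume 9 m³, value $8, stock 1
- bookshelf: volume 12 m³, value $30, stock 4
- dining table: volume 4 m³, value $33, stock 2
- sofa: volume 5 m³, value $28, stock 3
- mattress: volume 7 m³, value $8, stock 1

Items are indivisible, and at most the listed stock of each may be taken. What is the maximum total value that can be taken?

$150

Best selections within volume 28 and stock limits:
- 2×dining table + 3×sofa: volume 23, value 150
- 2×dining table + 2×sofa + 1×mattress: volume 25, value 130
- 1×wardrobe + 2×dining table + 2×sofa: volume 27, value 130
- 1×dining table + 3×sofa + 1×mattress: volume 26, value 125
Best: $150.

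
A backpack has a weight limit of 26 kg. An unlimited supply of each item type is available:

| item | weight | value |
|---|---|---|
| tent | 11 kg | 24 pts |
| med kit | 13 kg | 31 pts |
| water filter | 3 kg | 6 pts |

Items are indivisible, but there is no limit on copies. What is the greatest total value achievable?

62 pts

Best value-per-unit is med kit at 31/13, and filling with it alone uses weight 2×13=26. No mix of the others beats 2×31 = 62.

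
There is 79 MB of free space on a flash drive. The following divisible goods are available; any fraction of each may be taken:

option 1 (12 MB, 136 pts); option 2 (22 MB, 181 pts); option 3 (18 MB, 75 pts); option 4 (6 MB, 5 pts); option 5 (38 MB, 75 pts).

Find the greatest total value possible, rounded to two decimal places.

445.29

Take in order of value per unit:
- option 1 (136/12 per unit): all 12 → value 136, running total 136.00
- option 2 (181/22 per unit): all 22 → value 181, running total 317.00
- option 3 (75/18 per unit): all 18 → value 75, running total 392.00
- option 5 (75/38 per unit): 27 of 38 → value 27×75/38 = 53.2895, running total 445.29
Total 445.29.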